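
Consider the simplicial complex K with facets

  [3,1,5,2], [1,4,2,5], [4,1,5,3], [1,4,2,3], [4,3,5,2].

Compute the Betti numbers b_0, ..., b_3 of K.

b_0 = 1, b_1 = 0, b_2 = 0, b_3 = 1.

Take the total order 1 < 2 < 3 < 4 < 5 on the vertex set. Then K (dimension 3) consists of the simplices:

  0-simplices (5): [1], [2], [3], [4], [5]
  1-simplices (10): [1,2], [1,3], [1,4], [1,5], [2,3], [2,4], [2,5], [3,4], [3,5], [4,5]
  2-simplices (10): [1,2,3], [1,2,4], [1,2,5], [1,3,4], [1,3,5], [1,4,5], [2,3,4], [2,3,5], [2,4,5], [3,4,5]
  3-simplices (5): [1,2,3,4], [1,2,3,5], [1,2,4,5], [1,3,4,5], [2,3,4,5]

so the chain groups are C_0 ≅ Z^5, C_1 ≅ Z^10, C_2 ≅ Z^10, C_3 ≅ Z^5.

∂_1: C_1 → C_0 maps an edge to its endpoints' difference, ∂[p,q] = q − p. For instance
  ∂[1,5] = [5] − [1].
The resulting 5×10 matrix has rank 4, and its Smith normal form has invariant factors (1,1,1,1).

Boundary ∂_2: C_2 → C_1 maps a triangle to the signed sum of its edges. For instance
  ∂[1,2,5] = [2,5] − [1,5] + [1,2],
  ∂[1,2,3] = [2,3] − [1,3] + [1,2].
As a 10×10 matrix over Z this has rank 6, with invariant factors (1,1,1,1,1,1).

∂_3: C_3 → C_2 sends each 3-simplex σ to the alternating sum Σ_i (−1)^i (σ with its i-th vertex removed). For instance
  ∂[1,3,4,5] = [3,4,5] − [1,4,5] + [1,3,5] − [1,3,4],
  ∂[1,2,4,5] = [2,4,5] − [1,4,5] + [1,2,5] − [1,2,4].
The resulting 10×5 matrix has rank 4, and its Smith normal form has invariant factors (1,1,1,1).

Now H_k = ker ∂_k / im ∂_{k+1}, so:

  H_0: rank C_0 − rank ∂_1 = 5 − 4 = 1, and the invariant factors of ∂_1 are all 1, so H_0 = Z.
  H_1: rank ker ∂_1 − rank ∂_2 = (10 − 4) − 6 = 0, and the invariant factors of ∂_2 are all 1, so H_1 = 0.
  H_2: rank ker ∂_2 − rank ∂_3 = (10 − 6) − 4 = 0, and the invariant factors of ∂_3 are all 1, so H_2 = 0.
  H_3: rank ker ∂_3 − rank ∂_4 = (5 − 4) − 0 = 1, and there is no ∂_4, so H_3 = Z.

Hence the Betti numbers are b_0 = 1, b_1 = 0, b_2 = 0, b_3 = 1.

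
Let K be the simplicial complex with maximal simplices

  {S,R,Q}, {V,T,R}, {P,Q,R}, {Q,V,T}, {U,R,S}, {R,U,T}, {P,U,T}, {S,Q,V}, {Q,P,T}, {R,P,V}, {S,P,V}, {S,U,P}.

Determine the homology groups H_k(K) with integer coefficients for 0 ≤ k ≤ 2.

H_0 ≅ Z,  H_1 ≅ Z/2,  H_2 = 0.

Fix the vertex order P < Q < R < S < T < U < V and write every simplex with vertices in increasing order. Then dim K = 2 and the simplices of K are:

  0-simplices (7): P, Q, R, S, T, U, V
  1-simplices (18): PQ, PR, PS, PT, PU, PV, QR, QS, QT, QV, RS, RT, RU, RV, SU, SV, TU, TV
  2-simplices (12): PQR, PQT, PRV, PSU, PSV, PTU, QRS, QSV, QTV, RSU, RTU, RTV

Hence C_0 ≅ Z^7, C_1 ≅ Z^18, C_2 ≅ Z^12.

Boundary ∂_1: C_1 → C_0 maps an edge to its endpoints' difference, ∂[p,q] = q − p. For instance
  ∂SU = U − S.
The 7×18 boundary matrix has rank 6 and Smith normal form diag(1,1,1,1,1,1).

Boundary ∂_2: C_2 → C_1 acts by ∂[p,q,r] = [q,r] − [p,r] + [p,q]. For instance
  ∂PQR = QR − PR + PQ,
  ∂RTU = TU − RU + RT.
The 18×12 boundary matrix has rank 12 and Smith normal form diag(1,1,1,1,1,1,1,1,1,1,1,2).

Now H_k = ker ∂_k / im ∂_{k+1}, so:

  H_0: rank C_0 − rank ∂_1 = 7 − 6 = 1, and the invariant factors of ∂_1 are all 1, so H_0 ≅ Z.
  H_1: rank ker ∂_1 − rank ∂_2 = (18 − 6) − 12 = 0, and ∂_2 has invariant factor 2 > 1, so H_1 ≅ Z/2.
  H_2: rank ker ∂_2 − rank ∂_3 = (12 − 12) − 0 = 0, and there is no ∂_3, so H_2 ≅ 0.

As a check, the Euler characteristic is 7 − 18 + 12 = 1, which agrees with 1 − 0 + 0 = 1.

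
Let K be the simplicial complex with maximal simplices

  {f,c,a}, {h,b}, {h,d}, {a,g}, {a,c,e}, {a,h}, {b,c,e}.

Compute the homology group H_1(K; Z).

K has 8 vertices, 11 edges, 3 triangles.
rank ∂_1 = 7, rank ∂_2 = 3 ⇒ b_1 = 11 − 7 − 3 = 1; all invariant factors of ∂_2 are 1 so no torsion. So H_1 ≅ Z.

H_1 = Z.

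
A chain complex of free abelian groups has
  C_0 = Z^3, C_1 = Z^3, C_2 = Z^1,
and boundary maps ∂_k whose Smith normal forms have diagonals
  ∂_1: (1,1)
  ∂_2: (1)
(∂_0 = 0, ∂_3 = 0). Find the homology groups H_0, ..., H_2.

H_0: b_0 = 3 − 0 − 2 = 1; torsion from ∂_1 factors > 1: none. So H_0 = Z.
H_1: b_1 = 3 − 2 − 1 = 0; torsion from ∂_2 factors > 1: none. So H_1 = 0.
H_2: b_2 = 1 − 1 − 0 = 0; torsion from ∂_3 factors > 1: none. So H_2 = 0.

H_0 = Z,  H_1 = 0,  H_2 = 0.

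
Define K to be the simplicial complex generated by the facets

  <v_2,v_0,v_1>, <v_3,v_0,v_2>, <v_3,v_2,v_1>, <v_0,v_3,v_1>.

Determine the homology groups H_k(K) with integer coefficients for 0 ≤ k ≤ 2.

H_0 ≅ Z,  H_1 = 0,  H_2 ≅ Z.

Fix the vertex order v_0 < v_1 < v_2 < v_3 and write every simplex with vertices in increasing order. Then dim K = 2 and the simplices of K are:

  0-simplices (4): [v_0], [v_1], [v_2], [v_3]
  1-simplices (6): [v_0,v_1], [v_0,v_2], [v_0,v_3], [v_1,v_2], [v_1,v_3], [v_2,v_3]
  2-simplices (4): [v_0,v_1,v_2], [v_0,v_1,v_3], [v_0,v_2,v_3], [v_1,v_2,v_3]

Hence C_0 ≅ Z^4, C_1 ≅ Z^6, C_2 ≅ Z^4.

The boundary map ∂_1: C_1 → C_0 is given by ∂[p,q] = [q] − [p].
The 4×6 boundary matrix has rank 3 and Smith normal form diag(1,1,1).

The boundary map ∂_2: C_2 → C_1 maps a triangle to the signed sum of its edges. For instance
  ∂[v_1,v_2,v_3] = [v_2,v_3] − [v_1,v_3] + [v_1,v_2],
  ∂[v_0,v_1,v_3] = [v_1,v_3] − [v_0,v_3] + [v_0,v_1].
The resulting 6×4 matrix has rank 3, and its Smith normal form has invariant factors (1,1,1).

Computing H_k = (kernel of ∂_k) / (image of ∂_{k+1}):

  H_0: rank C_0 − rank ∂_1 = 4 − 3 = 1, and the invariant factors of ∂_1 are all 1, so H_0 = Z.
  H_1: rank ker ∂_1 − rank ∂_2 = (6 − 3) − 3 = 0, and the invariant factors of ∂_2 are all 1, so H_1 = 0.
  H_2: rank ker ∂_2 − rank ∂_3 = (4 − 3) − 0 = 1, and there is no ∂_3, so H_2 = Z.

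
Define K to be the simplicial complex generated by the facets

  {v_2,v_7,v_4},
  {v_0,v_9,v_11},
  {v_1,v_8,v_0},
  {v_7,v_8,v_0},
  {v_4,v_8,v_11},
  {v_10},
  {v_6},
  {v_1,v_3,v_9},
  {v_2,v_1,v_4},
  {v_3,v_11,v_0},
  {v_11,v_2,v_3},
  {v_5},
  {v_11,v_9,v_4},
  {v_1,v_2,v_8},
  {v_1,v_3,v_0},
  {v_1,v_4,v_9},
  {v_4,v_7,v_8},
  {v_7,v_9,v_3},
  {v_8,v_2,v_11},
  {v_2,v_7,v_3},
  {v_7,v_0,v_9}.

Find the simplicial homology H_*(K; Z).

We work with the vertex ordering v_0 < v_1 < v_2 < v_3 < v_4 < v_5 < v_6 < v_7 < v_8 < v_9 < v_10 < v_11. The simplices of K, each written with vertices in increasing order, are:

  0-simplices (12): [v_0], [v_1], [v_2], [v_3], [v_4], [v_5], [v_6], [v_7], [v_8], [v_9], [v_10], [v_11]
  1-simplices (27): (27 of them)
  2-simplices (18): (18 of them)

so the chain groups are C_0 ≅ Z^12, C_1 ≅ Z^27, C_2 ≅ Z^18.

The boundary map ∂_1: C_1 → C_0 sends each edge [p,q] (with p < q) to q − p. For instance
  ∂[v_1,v_8] = [v_8] − [v_1].
The resulting 12×27 matrix has rank 8, and its Smith normal form has invariant factors (1,1,1,1,1,1,1,1).

The boundary map ∂_2: C_2 → C_1 acts by ∂[p,q,r] = [q,r] − [p,r] + [p,q]. For instance
  ∂[v_0,v_7,v_9] = [v_7,v_9] − [v_0,v_9] + [v_0,v_7],
  ∂[v_0,v_3,v_11] = [v_3,v_11] − [v_0,v_11] + [v_0,v_3].
The 27×18 boundary matrix has rank 18 and Smith normal form diag(1,1,1,1,1,1,1,1,1,1,1,1,1,1,1,1,1,2).

Computing H_k = (kernel of ∂_k) / (image of ∂_{k+1}):

  H_0: rank C_0 − rank ∂_1 = 12 − 8 = 4, and the invariant factors of ∂_1 are all 1, so H_0 ≅ Z^4.
  H_1: rank ker ∂_1 − rank ∂_2 = (27 − 8) − 18 = 1, and ∂_2 has invariant factor 2 > 1, so H_1 ≅ Z × Z/2.
  H_2: rank ker ∂_2 − rank ∂_3 = (18 − 18) − 0 = 0, and there is no ∂_3, so H_2 ≅ 0.

H_0 = Z^4,  H_1 = Z × Z/2,  H_2 = 0.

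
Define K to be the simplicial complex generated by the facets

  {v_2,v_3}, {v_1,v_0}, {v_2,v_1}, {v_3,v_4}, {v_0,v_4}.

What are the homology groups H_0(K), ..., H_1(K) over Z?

H_0 ≅ Z,  H_1 ≅ Z.

Take the total order v_0 < v_1 < v_2 < v_3 < v_4 on the vertex set. Then K (dimension 1) consists of the simplices:

  0-simplices (5): [v_0], [v_1], [v_2], [v_3], [v_4]
  1-simplices (5): [v_0,v_1], [v_0,v_4], [v_1,v_2], [v_2,v_3], [v_3,v_4]

giving chain groups C_0 ≅ Z^5, C_1 ≅ Z^5.

Boundary ∂_1: C_1 → C_0 maps an edge to its endpoints' difference, ∂[p,q] = q − p. For instance
  ∂[v_1,v_2] = [v_2] − [v_1].
This gives a 5×5 integer matrix of rank 4; reducing to Smith normal form yields diagonal entries (1,1,1,1).

From H_k ≅ ker(∂_k) / im(∂_{k+1}) we obtain:

  H_0: rank C_0 − rank ∂_1 = 5 − 4 = 1, and the invariant factors of ∂_1 are all 1, so H_0 ≅ Z.
  H_1: rank ker ∂_1 − rank ∂_2 = (5 − 4) − 0 = 1, and there is no ∂_2, so H_1 ≅ Z.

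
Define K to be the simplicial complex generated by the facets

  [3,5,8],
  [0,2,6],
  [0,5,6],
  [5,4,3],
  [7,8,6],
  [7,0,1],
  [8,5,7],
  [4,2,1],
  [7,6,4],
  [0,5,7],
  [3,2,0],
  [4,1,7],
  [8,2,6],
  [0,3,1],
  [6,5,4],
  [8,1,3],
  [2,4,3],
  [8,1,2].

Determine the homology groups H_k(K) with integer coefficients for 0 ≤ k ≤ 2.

Take the total order 0 < 1 < 2 < 3 < 4 < 5 < 6 < 7 < 8 on the vertex set. Then K (dimension 2) consists of the simplices:

  0-simplices (9): [0], [1], [2], [3], [4], [5], [6], [7], [8]
  1-simplices (27): (27 of them)
  2-simplices (18): [0,1,3], [0,1,7], [0,2,3], [0,2,6], [0,5,6], [0,5,7], [1,2,4], [1,2,8], [1,3,8], [1,4,7], [2,3,4], [2,6,8], [3,4,5], [3,5,8], [4,5,6], [4,6,7], [5,7,8], [6,7,8]

giving chain groups C_0 ≅ Z^9, C_1 ≅ Z^27, C_2 ≅ Z^18.

Boundary ∂_1: C_1 → C_0 sends each edge [p,q] (with p < q) to q − p. For instance
  ∂[2,8] = [8] − [2].
The resulting 9×27 matrix has rank 8, and its Smith normal form has invariant factors (1,1,1,1,1,1,1,1).

The boundary map ∂_2: C_2 → C_1 sends each 2-simplex [p,q,r] to [q,r] − [p,r] + [p,q]. For instance
  ∂[0,5,6] = [5,6] − [0,6] + [0,5],
  ∂[0,2,3] = [2,3] − [0,3] + [0,2].
The resulting 27×18 matrix has rank 18, and its Smith normal form has invariant factors (1,1,1,1,1,1,1,1,1,1,1,1,1,1,1,1,1,2).

Computing H_k = (kernel of ∂_k) / (image of ∂_{k+1}):

  H_0: rank C_0 − rank ∂_1 = 9 − 8 = 1, and the invariant factors of ∂_1 are all 1, so H_0 = Z.
  H_1: rank ker ∂_1 − rank ∂_2 = (27 − 8) − 18 = 1, and ∂_2 has invariant factor 2 > 1, so H_1 = Z ⊕ Z/2Z.
  H_2: rank ker ∂_2 − rank ∂_3 = (18 − 18) − 0 = 0, and there is no ∂_3, so H_2 = 0.

(K is a triangulation of the Klein bottle.)

H_0 ≅ Z,  H_1 ≅ Z ⊕ Z/2Z,  H_2 = 0.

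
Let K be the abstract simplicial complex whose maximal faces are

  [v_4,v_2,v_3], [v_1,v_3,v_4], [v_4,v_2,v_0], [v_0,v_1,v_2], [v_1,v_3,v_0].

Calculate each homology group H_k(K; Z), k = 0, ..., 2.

H_0 = Z,  H_1 = Z,  H_2 = 0.

Order the vertices as v_0 < v_1 < v_2 < v_3 < v_4. Listing each simplex with vertices in this order, K has dimension 2 with simplices:

  0-simplices (5): [v_0], [v_1], [v_2], [v_3], [v_4]
  1-simplices (10): [v_0,v_1], [v_0,v_2], [v_0,v_3], [v_0,v_4], [v_1,v_2], [v_1,v_3], [v_1,v_4], [v_2,v_3], [v_2,v_4], [v_3,v_4]
  2-simplices (5): [v_0,v_1,v_2], [v_0,v_1,v_3], [v_0,v_2,v_4], [v_1,v_3,v_4], [v_2,v_3,v_4]

so the chain groups are C_0 ≅ Z^5, C_1 ≅ Z^10, C_2 ≅ Z^5.

∂_1: C_1 → C_0 maps an edge to its endpoints' difference, ∂[p,q] = q − p.
The resulting 5×10 matrix has rank 4, and its Smith normal form has invariant factors (1,1,1,1).

The boundary map ∂_2: C_2 → C_1 sends each 2-simplex [p,q,r] to [q,r] − [p,r] + [p,q]. For instance
  ∂[v_0,v_1,v_3] = [v_1,v_3] − [v_0,v_3] + [v_0,v_1],
  ∂[v_1,v_3,v_4] = [v_3,v_4] − [v_1,v_4] + [v_1,v_3].
The 10×5 boundary matrix has rank 5 and Smith normal form diag(1,1,1,1,1).

Now H_k = ker ∂_k / im ∂_{k+1}, so:

  H_0: rank C_0 − rank ∂_1 = 5 − 4 = 1, and the invariant factors of ∂_1 are all 1, so H_0 ≅ Z.
  H_1: rank ker ∂_1 − rank ∂_2 = (10 − 4) − 5 = 1, and the invariant factors of ∂_2 are all 1, so H_1 ≅ Z.
  H_2: rank ker ∂_2 − rank ∂_3 = (5 − 5) − 0 = 0, and there is no ∂_3, so H_2 ≅ 0.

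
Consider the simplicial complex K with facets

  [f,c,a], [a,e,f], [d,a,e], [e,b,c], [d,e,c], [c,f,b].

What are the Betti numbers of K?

Fix the vertex order a < b < c < d < e < f and write every simplex with vertices in increasing order. Then dim K = 2 and the simplices of K are:

  0-simplices (6): a, b, c, d, e, f
  1-simplices (12): ac, ad, ae, af, bc, be, bf, cd, ce, cf, de, ef
  2-simplices (6): acf, ade, aef, bce, bcf, cde

so the chain groups are C_0 ≅ Z^6, C_1 ≅ Z^12, C_2 ≅ Z^6.

∂_1: C_1 → C_0 sends each edge [p,q] (with p < q) to q − p. For instance
  ∂de = e − d.
As a 6×12 matrix over Z this has rank 5, with invariant factors (1,1,1,1,1).

The boundary map ∂_2: C_2 → C_1 sends each 2-simplex [p,q,r] to [q,r] − [p,r] + [p,q]. For instance
  ∂bce = ce − be + bc,
  ∂aef = ef − af + ae.
This gives a 12×6 integer matrix of rank 6; reducing to Smith normal form yields diagonal entries (1,1,1,1,1,1).

Reading off H_k = ker ∂_k / im ∂_{k+1}:

  H_0: rank C_0 − rank ∂_1 = 6 − 5 = 1, and the invariant factors of ∂_1 are all 1, so H_0 = Z.
  H_1: rank ker ∂_1 − rank ∂_2 = (12 − 5) − 6 = 1, and the invariant factors of ∂_2 are all 1, so H_1 = Z.
  H_2: rank ker ∂_2 − rank ∂_3 = (6 − 6) − 0 = 0, and there is no ∂_3, so H_2 = 0.

Hence the Betti numbers are b_0 = 1, b_1 = 1, b_2 = 0.

b_0 = 1, b_1 = 1, b_2 = 0.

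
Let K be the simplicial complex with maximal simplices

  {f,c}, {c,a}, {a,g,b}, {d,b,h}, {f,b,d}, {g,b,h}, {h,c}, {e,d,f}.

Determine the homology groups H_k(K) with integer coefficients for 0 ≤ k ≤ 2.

H_0 = Z,  H_1 = Z^2,  H_2 = 0.

Fix the vertex order a < b < c < d < e < f < g < h and write every simplex with vertices in increasing order. Then dim K = 2 and the simplices of K are:

  0-simplices (8): a, b, c, d, e, f, g, h
  1-simplices (14): ab, ac, ag, bd, bf, bg, bh, cf, ch, de, df, dh, ef, gh
  2-simplices (5): abg, bdf, bdh, bgh, def

Hence C_0 ≅ Z^8, C_1 ≅ Z^14, C_2 ≅ Z^5.

∂_1: C_1 → C_0 maps an edge to its endpoints' difference, ∂[p,q] = q − p. For instance
  ∂dh = h − d.
This gives a 8×14 integer matrix of rank 7; reducing to Smith normal form yields diagonal entries (1,1,1,1,1,1,1).

∂_2: C_2 → C_1 acts by ∂[p,q,r] = [q,r] − [p,r] + [p,q]. For instance
  ∂bgh = gh − bh + bg,
  ∂def = ef − df + de.
This gives a 14×5 integer matrix of rank 5; reducing to Smith normal form yields diagonal entries (1,1,1,1,1).

Computing H_k = (kernel of ∂_k) / (image of ∂_{k+1}):

  H_0: rank C_0 − rank ∂_1 = 8 − 7 = 1, and the invariant factors of ∂_1 are all 1, so H_0 = Z.
  H_1: rank ker ∂_1 − rank ∂_2 = (14 − 7) − 5 = 2, and the invariant factors of ∂_2 are all 1, so H_1 = Z^2.
  H_2: rank ker ∂_2 − rank ∂_3 = (5 − 5) − 0 = 0, and there is no ∂_3, so H_2 = 0.

As a check, the Euler characteristic is 8 − 14 + 5 = -1, which agrees with 1 − 2 + 0 = -1.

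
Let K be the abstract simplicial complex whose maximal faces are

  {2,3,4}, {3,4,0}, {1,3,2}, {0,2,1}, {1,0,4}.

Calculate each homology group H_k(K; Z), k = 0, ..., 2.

H_0 = Z,  H_1 = Z,  H_2 = 0.

Take the total order 0 < 1 < 2 < 3 < 4 on the vertex set. Then K (dimension 2) consists of the simplices:

  0-simplices (5): [0], [1], [2], [3], [4]
  1-simplices (10): [0,1], [0,2], [0,3], [0,4], [1,2], [1,3], [1,4], [2,3], [2,4], [3,4]
  2-simplices (5): [0,1,2], [0,1,4], [0,3,4], [1,2,3], [2,3,4]

Hence C_0 ≅ Z^5, C_1 ≅ Z^10, C_2 ≅ Z^5.

The boundary map ∂_1: C_1 → C_0 is given by ∂[p,q] = [q] − [p]. For instance
  ∂[0,1] = [1] − [0].
The resulting 5×10 matrix has rank 4, and its Smith normal form has invariant factors (1,1,1,1).

∂_2: C_2 → C_1 acts by ∂[p,q,r] = [q,r] − [p,r] + [p,q]. For instance
  ∂[2,3,4] = [3,4] − [2,4] + [2,3],
  ∂[1,2,3] = [2,3] − [1,3] + [1,2].
This gives a 10×5 integer matrix of rank 5; reducing to Smith normal form yields diagonal entries (1,1,1,1,1).

Now H_k = ker ∂_k / im ∂_{k+1}, so:

  H_0: rank C_0 − rank ∂_1 = 5 − 4 = 1, and the invariant factors of ∂_1 are all 1, so H_0 = Z.
  H_1: rank ker ∂_1 − rank ∂_2 = (10 − 4) − 5 = 1, and the invariant factors of ∂_2 are all 1, so H_1 = Z.
  H_2: rank ker ∂_2 − rank ∂_3 = (5 − 5) − 0 = 0, and there is no ∂_3, so H_2 = 0.

As a check, the Euler characteristic is 5 − 10 + 5 = 0, which agrees with 1 − 1 + 0 = 0.
(K is a triangulation of the Möbius band.)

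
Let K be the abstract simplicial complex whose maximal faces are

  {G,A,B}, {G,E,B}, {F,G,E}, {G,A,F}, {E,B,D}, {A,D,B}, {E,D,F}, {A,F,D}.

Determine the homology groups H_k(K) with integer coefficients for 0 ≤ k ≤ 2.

Order the vertices as A < B < D < E < F < G. Listing each simplex with vertices in this order, K has dimension 2 with simplices:

  0-simplices (6): A, B, D, E, F, G
  1-simplices (12): AB, AD, AF, AG, BD, BE, BG, DE, DF, EF, EG, FG
  2-simplices (8): ABD, ABG, ADF, AFG, BDE, BEG, DEF, EFG

so the chain groups are C_0 ≅ Z^6, C_1 ≅ Z^12, C_2 ≅ Z^8.

Boundary ∂_1: C_1 → C_0 is given by ∂[p,q] = [q] − [p]. For instance
  ∂EG = G − E.
As a 6×12 matrix over Z this has rank 5, with invariant factors (1,1,1,1,1).

∂_2: C_2 → C_1 maps a triangle to the signed sum of its edges. For instance
  ∂DEF = EF − DF + DE,
  ∂AFG = FG − AG + AF.
This gives a 12×8 integer matrix of rank 7; reducing to Smith normal form yields diagonal entries (1,1,1,1,1,1,1).

Now H_k = ker ∂_k / im ∂_{k+1}, so:

  H_0: rank C_0 − rank ∂_1 = 6 − 5 = 1, and the invariant factors of ∂_1 are all 1, so H_0 ≅ Z.
  H_1: rank ker ∂_1 − rank ∂_2 = (12 − 5) − 7 = 0, and the invariant factors of ∂_2 are all 1, so H_1 ≅ 0.
  H_2: rank ker ∂_2 − rank ∂_3 = (8 − 7) − 0 = 1, and there is no ∂_3, so H_2 ≅ Z.

As a check, the Euler characteristic is 6 − 12 + 8 = 2, which agrees with 1 − 0 + 1 = 2.
(K is a triangulation of the 2-sphere S^2.)

H_0 = Z,  H_1 = 0,  H_2 = Z.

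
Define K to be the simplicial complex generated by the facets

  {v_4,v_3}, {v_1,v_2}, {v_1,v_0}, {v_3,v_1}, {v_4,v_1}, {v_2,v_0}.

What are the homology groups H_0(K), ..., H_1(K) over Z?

H_0 ≅ Z,  H_1 ≅ Z^2.

Take the total order v_0 < v_1 < v_2 < v_3 < v_4 on the vertex set. Then K (dimension 1) consists of the simplices:

  0-simplices (5): [v_0], [v_1], [v_2], [v_3], [v_4]
  1-simplices (6): [v_0,v_1], [v_0,v_2], [v_1,v_2], [v_1,v_3], [v_1,v_4], [v_3,v_4]

giving chain groups C_0 ≅ Z^5, C_1 ≅ Z^6.

The boundary map ∂_1: C_1 → C_0 sends each edge [p,q] (with p < q) to q − p. For instance
  ∂[v_3,v_4] = [v_4] − [v_3].
The resulting 5×6 matrix has rank 4, and its Smith normal form has invariant factors (1,1,1,1).

Reading off H_k = ker ∂_k / im ∂_{k+1}:

  H_0: rank C_0 − rank ∂_1 = 5 − 4 = 1, and the invariant factors of ∂_1 are all 1, so H_0 = Z.
  H_1: rank ker ∂_1 − rank ∂_2 = (6 − 4) − 0 = 2, and there is no ∂_2, so H_1 = Z^2.

(K is a triangulation of a wedge of 2 circles.)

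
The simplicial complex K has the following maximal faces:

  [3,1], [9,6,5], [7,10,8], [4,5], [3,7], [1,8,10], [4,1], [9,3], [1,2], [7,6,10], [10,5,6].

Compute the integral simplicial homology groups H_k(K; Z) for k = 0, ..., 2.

Take the total order 1 < 2 < 3 < 4 < 5 < 6 < 7 < 8 < 9 < 10 on the vertex set. Then K (dimension 2) consists of the simplices:

  0-simplices (10): [1], [2], [3], [4], [5], [6], [7], [8], [9], [10]
  1-simplices (17): [1,2], [1,3], [1,4], [1,8], [1,10], [3,7], [3,9], [4,5], [5,6], [5,9], [5,10], [6,7], [6,9], [6,10], [7,8], [7,10], [8,10]
  2-simplices (5): [1,8,10], [5,6,9], [5,6,10], [6,7,10], [7,8,10]

giving chain groups C_0 ≅ Z^10, C_1 ≅ Z^17, C_2 ≅ Z^5.

The boundary map ∂_1: C_1 → C_0 sends each edge [p,q] (with p < q) to q − p. For instance
  ∂[3,7] = [7] − [3].
This gives a 10×17 integer matrix of rank 9; reducing to Smith normal form yields diagonal entries (1,1,1,1,1,1,1,1,1).

The boundary map ∂_2: C_2 → C_1 maps a triangle to the signed sum of its edges. For instance
  ∂[1,8,10] = [8,10] − [1,10] + [1,8],
  ∂[5,6,10] = [6,10] − [5,10] + [5,6].
The resulting 17×5 matrix has rank 5, and its Smith normal form has invariant factors (1,1,1,1,1).

Now H_k = ker ∂_k / im ∂_{k+1}, so:

  H_0: rank C_0 − rank ∂_1 = 10 − 9 = 1, and the invariant factors of ∂_1 are all 1, so H_0 ≅ Z.
  H_1: rank ker ∂_1 − rank ∂_2 = (17 − 9) − 5 = 3, and the invariant factors of ∂_2 are all 1, so H_1 ≅ Z^3.
  H_2: rank ker ∂_2 − rank ∂_3 = (5 − 5) − 0 = 0, and there is no ∂_3, so H_2 ≅ 0.

H_0 = Z,  H_1 = Z^3,  H_2 = 0.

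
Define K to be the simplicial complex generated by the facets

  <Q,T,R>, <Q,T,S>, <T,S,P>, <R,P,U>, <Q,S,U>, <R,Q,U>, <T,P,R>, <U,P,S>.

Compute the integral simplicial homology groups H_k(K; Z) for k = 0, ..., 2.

Take the total order P < Q < R < S < T < U on the vertex set. Then K (dimension 2) consists of the simplices:

  0-simplices (6): P, Q, R, S, T, U
  1-simplices (12): PR, PS, PT, PU, QR, QS, QT, QU, RT, RU, ST, SU
  2-simplices (8): PRT, PRU, PST, PSU, QRT, QRU, QST, QSU

giving chain groups C_0 ≅ Z^6, C_1 ≅ Z^12, C_2 ≅ Z^8.

The boundary map ∂_1: C_1 → C_0 sends each edge [p,q] (with p < q) to q − p.
The resulting 6×12 matrix has rank 5, and its Smith normal form has invariant factors (1,1,1,1,1).

The boundary map ∂_2: C_2 → C_1 acts by ∂[p,q,r] = [q,r] − [p,r] + [p,q]. For instance
  ∂QRU = RU − QU + QR,
  ∂PRT = RT − PT + PR.
As a 12×8 matrix over Z this has rank 7, with invariant factors (1,1,1,1,1,1,1).

From H_k ≅ ker(∂_k) / im(∂_{k+1}) we obtain:

  H_0: rank C_0 − rank ∂_1 = 6 − 5 = 1, and the invariant factors of ∂_1 are all 1, so H_0 = Z.
  H_1: rank ker ∂_1 − rank ∂_2 = (12 − 5) − 7 = 0, and the invariant factors of ∂_2 are all 1, so H_1 = 0.
  H_2: rank ker ∂_2 − rank ∂_3 = (8 − 7) − 0 = 1, and there is no ∂_3, so H_2 = Z.

H_0 ≅ Z,  H_1 = 0,  H_2 ≅ Z.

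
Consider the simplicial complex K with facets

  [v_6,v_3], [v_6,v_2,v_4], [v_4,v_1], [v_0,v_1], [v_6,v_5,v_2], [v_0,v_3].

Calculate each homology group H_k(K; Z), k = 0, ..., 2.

H_0 = Z,  H_1 = Z,  H_2 = 0.

Take the total order v_0 < v_1 < v_2 < v_3 < v_4 < v_5 < v_6 on the vertex set. Then K (dimension 2) consists of the simplices:

  0-simplices (7): [v_0], [v_1], [v_2], [v_3], [v_4], [v_5], [v_6]
  1-simplices (9): [v_0,v_1], [v_0,v_3], [v_1,v_4], [v_2,v_4], [v_2,v_5], [v_2,v_6], [v_3,v_6], [v_4,v_6], [v_5,v_6]
  2-simplices (2): [v_2,v_4,v_6], [v_2,v_5,v_6]

Hence C_0 ≅ Z^7, C_1 ≅ Z^9, C_2 ≅ Z^2.

∂_1: C_1 → C_0 sends each edge [p,q] (with p < q) to q − p.
As a 7×9 matrix over Z this has rank 6, with invariant factors (1,1,1,1,1,1).

∂_2: C_2 → C_1 acts by ∂[p,q,r] = [q,r] − [p,r] + [p,q]. For instance
  ∂[v_2,v_4,v_6] = [v_4,v_6] − [v_2,v_6] + [v_2,v_4],
  ∂[v_2,v_5,v_6] = [v_5,v_6] − [v_2,v_6] + [v_2,v_5].
This gives a 9×2 integer matrix of rank 2; reducing to Smith normal form yields diagonal entries (1,1).

Now H_k = ker ∂_k / im ∂_{k+1}, so:

  H_0: rank C_0 − rank ∂_1 = 7 − 6 = 1, and the invariant factors of ∂_1 are all 1, so H_0 = Z.
  H_1: rank ker ∂_1 − rank ∂_2 = (9 − 6) − 2 = 1, and the invariant factors of ∂_2 are all 1, so H_1 = Z.
  H_2: rank ker ∂_2 − rank ∂_3 = (2 − 2) − 0 = 0, and there is no ∂_3, so H_2 = 0.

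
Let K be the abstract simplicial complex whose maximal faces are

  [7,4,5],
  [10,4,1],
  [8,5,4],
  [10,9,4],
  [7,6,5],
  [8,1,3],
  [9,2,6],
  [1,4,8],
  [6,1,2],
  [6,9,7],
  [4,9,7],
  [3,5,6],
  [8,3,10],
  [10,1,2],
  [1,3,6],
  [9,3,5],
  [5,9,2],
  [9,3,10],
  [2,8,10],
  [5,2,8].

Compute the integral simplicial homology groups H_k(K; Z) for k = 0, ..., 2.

Fix the vertex order 1 < 2 < 3 < 4 < 5 < 6 < 7 < 8 < 9 < 10 and write every simplex with vertices in increasing order. Then dim K = 2 and the simplices of K are:

  0-simplices (10): [1], [2], [3], [4], [5], [6], [7], [8], [9], [10]
  1-simplices (30): (30 of them)
  2-simplices (20): (20 of them)

so the chain groups are C_0 ≅ Z^10, C_1 ≅ Z^30, C_2 ≅ Z^20.

∂_1: C_1 → C_0 maps an edge to its endpoints' difference, ∂[p,q] = q − p.
The resulting 10×30 matrix has rank 9, and its Smith normal form has invariant factors (1,1,1,1,1,1,1,1,1).

Boundary ∂_2: C_2 → C_1 acts by ∂[p,q,r] = [q,r] − [p,r] + [p,q]. For instance
  ∂[3,9,10] = [9,10] − [3,10] + [3,9],
  ∂[1,2,6] = [2,6] − [1,6] + [1,2].
As a 30×20 matrix over Z this has rank 20, with invariant factors (1,1,1,1,1,1,1,1,1,1,1,1,1,1,1,1,1,1,1,2).

From H_k ≅ ker(∂_k) / im(∂_{k+1}) we obtain:

  H_0: rank C_0 − rank ∂_1 = 10 − 9 = 1, and the invariant factors of ∂_1 are all 1, so H_0 = Z.
  H_1: rank ker ∂_1 − rank ∂_2 = (30 − 9) − 20 = 1, and ∂_2 has invariant factor 2 > 1, so H_1 = Z ⊕ Z/2.
  H_2: rank ker ∂_2 − rank ∂_3 = (20 − 20) − 0 = 0, and there is no ∂_3, so H_2 = 0.

H_0 ≅ Z,  H_1 ≅ Z ⊕ Z/2,  H_2 = 0.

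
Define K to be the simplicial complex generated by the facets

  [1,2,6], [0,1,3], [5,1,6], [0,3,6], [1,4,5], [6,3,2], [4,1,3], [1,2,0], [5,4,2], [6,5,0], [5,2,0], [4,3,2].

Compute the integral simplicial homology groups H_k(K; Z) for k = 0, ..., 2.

H_0 ≅ Z,  H_1 ≅ Z/2,  H_2 = 0.

Take the total order 0 < 1 < 2 < 3 < 4 < 5 < 6 on the vertex set. Then K (dimension 2) consists of the simplices:

  0-simplices (7): [0], [1], [2], [3], [4], [5], [6]
  1-simplices (18): [0,1], [0,2], [0,3], [0,5], [0,6], [1,2], [1,3], [1,4], [1,5], [1,6], [2,3], [2,4], [2,5], [2,6], [3,4], [3,6], [4,5], [5,6]
  2-simplices (12): [0,1,2], [0,1,3], [0,2,5], [0,3,6], [0,5,6], [1,2,6], [1,3,4], [1,4,5], [1,5,6], [2,3,4], [2,3,6], [2,4,5]

Hence C_0 ≅ Z^7, C_1 ≅ Z^18, C_2 ≅ Z^12.

The boundary map ∂_1: C_1 → C_0 is given by ∂[p,q] = [q] − [p]. For instance
  ∂[3,6] = [6] − [3].
The resulting 7×18 matrix has rank 6, and its Smith normal form has invariant factors (1,1,1,1,1,1).

The boundary map ∂_2: C_2 → C_1 maps a triangle to the signed sum of its edges. For instance
  ∂[2,4,5] = [4,5] − [2,5] + [2,4],
  ∂[2,3,4] = [3,4] − [2,4] + [2,3].
The resulting 18×12 matrix has rank 12, and its Smith normal form has invariant factors (1,1,1,1,1,1,1,1,1,1,1,2).

Computing H_k = (kernel of ∂_k) / (image of ∂_{k+1}):

  H_0: rank C_0 − rank ∂_1 = 7 − 6 = 1, and the invariant factors of ∂_1 are all 1, so H_0 = Z.
  H_1: rank ker ∂_1 − rank ∂_2 = (18 − 6) − 12 = 0, and ∂_2 has invariant factor 2 > 1, so H_1 = Z/2.
  H_2: rank ker ∂_2 − rank ∂_3 = (12 − 12) − 0 = 0, and there is no ∂_3, so H_2 = 0.

(K is a triangulation of the real projective plane RP^2.)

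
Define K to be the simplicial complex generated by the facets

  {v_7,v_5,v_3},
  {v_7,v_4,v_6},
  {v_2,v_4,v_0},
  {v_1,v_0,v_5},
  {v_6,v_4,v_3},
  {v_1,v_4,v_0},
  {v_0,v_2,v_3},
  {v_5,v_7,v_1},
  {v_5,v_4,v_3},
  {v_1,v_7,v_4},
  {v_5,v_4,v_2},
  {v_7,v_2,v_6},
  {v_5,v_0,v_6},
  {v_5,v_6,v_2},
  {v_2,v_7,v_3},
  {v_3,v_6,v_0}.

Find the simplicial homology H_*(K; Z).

H_0 ≅ Z,  H_1 ≅ Z^2,  H_2 ≅ Z.

Take the total order v_0 < v_1 < v_2 < v_3 < v_4 < v_5 < v_6 < v_7 on the vertex set. Then K (dimension 2) consists of the simplices:

  0-simplices (8): [v_0], [v_1], [v_2], [v_3], [v_4], [v_5], [v_6], [v_7]
  1-simplices (24): (24 of them)
  2-simplices (16): (16 of them)

so the chain groups are C_0 ≅ Z^8, C_1 ≅ Z^24, C_2 ≅ Z^16.

Boundary ∂_1: C_1 → C_0 sends each edge [p,q] (with p < q) to q − p.
The resulting 8×24 matrix has rank 7, and its Smith normal form has invariant factors (1,1,1,1,1,1,1).

The boundary map ∂_2: C_2 → C_1 maps a triangle to the signed sum of its edges. For instance
  ∂[v_3,v_4,v_6] = [v_4,v_6] − [v_3,v_6] + [v_3,v_4],
  ∂[v_0,v_3,v_6] = [v_3,v_6] − [v_0,v_6] + [v_0,v_3].
As a 24×16 matrix over Z this has rank 15, with invariant factors (1,1,1,1,1,1,1,1,1,1,1,1,1,1,1).

Now H_k = ker ∂_k / im ∂_{k+1}, so:

  H_0: rank C_0 − rank ∂_1 = 8 − 7 = 1, and the invariant factors of ∂_1 are all 1, so H_0 ≅ Z.
  H_1: rank ker ∂_1 − rank ∂_2 = (24 − 7) − 15 = 2, and the invariant factors of ∂_2 are all 1, so H_1 ≅ Z^2.
  H_2: rank ker ∂_2 − rank ∂_3 = (16 − 15) − 0 = 1, and there is no ∂_3, so H_2 ≅ Z.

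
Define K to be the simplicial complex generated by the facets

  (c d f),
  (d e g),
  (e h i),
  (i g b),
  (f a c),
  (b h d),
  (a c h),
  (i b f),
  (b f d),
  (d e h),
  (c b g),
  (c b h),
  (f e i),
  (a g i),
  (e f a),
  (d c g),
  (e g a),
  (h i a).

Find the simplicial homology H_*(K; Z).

H_0 = Z,  H_1 = Z ⊕ Z/2,  H_2 = 0.

Order the vertices as a < b < c < d < e < f < g < h < i. Listing each simplex with vertices in this order, K has dimension 2 with simplices:

  0-simplices (9): a, b, c, d, e, f, g, h, i
  1-simplices (27): ac, ae, af, ag, ah, ai, bc, bd, bf, bg, bh, bi, cd, cf, cg, ch, de, df, dg, dh, ef, eg, eh, ei, fi, gi, hi
  2-simplices (18): acf, ach, aef, aeg, agi, ahi, bcg, bch, bdf, bdh, bfi, bgi, cdf, cdg, deg, deh, efi, ehi

giving chain groups C_0 ≅ Z^9, C_1 ≅ Z^27, C_2 ≅ Z^18.

Boundary ∂_1: C_1 → C_0 maps an edge to its endpoints' difference, ∂[p,q] = q − p.
The 9×27 boundary matrix has rank 8 and Smith normal form diag(1,1,1,1,1,1,1,1).

Boundary ∂_2: C_2 → C_1 sends each 2-simplex [p,q,r] to [q,r] − [p,r] + [p,q]. For instance
  ∂bcg = cg − bg + bc,
  ∂bdh = dh − bh + bd.
As a 27×18 matrix over Z this has rank 18, with invariant factors (1,1,1,1,1,1,1,1,1,1,1,1,1,1,1,1,1,2).

Now H_k = ker ∂_k / im ∂_{k+1}, so:

  H_0: rank C_0 − rank ∂_1 = 9 − 8 = 1, and the invariant factors of ∂_1 are all 1, so H_0 ≅ Z.
  H_1: rank ker ∂_1 − rank ∂_2 = (27 − 8) − 18 = 1, and ∂_2 has invariant factor 2 > 1, so H_1 ≅ Z ⊕ Z/2.
  H_2: rank ker ∂_2 − rank ∂_3 = (18 − 18) − 0 = 0, and there is no ∂_3, so H_2 ≅ 0.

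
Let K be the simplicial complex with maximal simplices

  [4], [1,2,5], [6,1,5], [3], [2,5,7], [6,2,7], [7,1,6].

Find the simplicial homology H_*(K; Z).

H_0 = Z^3,  H_1 = Z,  H_2 = 0.

We work with the vertex ordering 1 < 2 < 3 < 4 < 5 < 6 < 7. The simplices of K, each written with vertices in increasing order, are:

  0-simplices (7): [1], [2], [3], [4], [5], [6], [7]
  1-simplices (10): [1,2], [1,5], [1,6], [1,7], [2,5], [2,6], [2,7], [5,6], [5,7], [6,7]
  2-simplices (5): [1,2,5], [1,5,6], [1,6,7], [2,5,7], [2,6,7]

so the chain groups are C_0 ≅ Z^7, C_1 ≅ Z^10, C_2 ≅ Z^5.

The boundary map ∂_1: C_1 → C_0 is given by ∂[p,q] = [q] − [p].
The resulting 7×10 matrix has rank 4, and its Smith normal form has invariant factors (1,1,1,1).

∂_2: C_2 → C_1 acts by ∂[p,q,r] = [q,r] − [p,r] + [p,q]. For instance
  ∂[1,5,6] = [5,6] − [1,6] + [1,5],
  ∂[1,2,5] = [2,5] − [1,5] + [1,2].
This gives a 10×5 integer matrix of rank 5; reducing to Smith normal form yields diagonal entries (1,1,1,1,1).

Now H_k = ker ∂_k / im ∂_{k+1}, so:

  H_0: rank C_0 − rank ∂_1 = 7 − 4 = 3, and the invariant factors of ∂_1 are all 1, so H_0 ≅ Z^3.
  H_1: rank ker ∂_1 − rank ∂_2 = (10 − 4) − 5 = 1, and the invariant factors of ∂_2 are all 1, so H_1 ≅ Z.
  H_2: rank ker ∂_2 − rank ∂_3 = (5 − 5) − 0 = 0, and there is no ∂_3, so H_2 ≅ 0.

As a check, the Euler characteristic is 7 − 10 + 5 = 2, which agrees with 3 − 1 + 0 = 2.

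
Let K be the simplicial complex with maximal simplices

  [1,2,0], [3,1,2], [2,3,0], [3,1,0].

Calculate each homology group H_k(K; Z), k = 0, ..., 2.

Fix the vertex order 0 < 1 < 2 < 3 and write every simplex with vertices in increasing order. Then dim K = 2 and the simplices of K are:

  0-simplices (4): [0], [1], [2], [3]
  1-simplices (6): [0,1], [0,2], [0,3], [1,2], [1,3], [2,3]
  2-simplices (4): [0,1,2], [0,1,3], [0,2,3], [1,2,3]

so the chain groups are C_0 ≅ Z^4, C_1 ≅ Z^6, C_2 ≅ Z^4.

Boundary ∂_1: C_1 → C_0 is given by ∂[p,q] = [q] − [p]. For instance
  ∂[0,2] = [2] − [0].
The resulting 4×6 matrix has rank 3, and its Smith normal form has invariant factors (1,1,1).

Boundary ∂_2: C_2 → C_1 sends each 2-simplex [p,q,r] to [q,r] − [p,r] + [p,q]. For instance
  ∂[1,2,3] = [2,3] − [1,3] + [1,2],
  ∂[0,2,3] = [2,3] − [0,3] + [0,2].
As a 6×4 matrix over Z this has rank 3, with invariant factors (1,1,1).

From H_k ≅ ker(∂_k) / im(∂_{k+1}) we obtain:

  H_0: rank C_0 − rank ∂_1 = 4 − 3 = 1, and the invariant factors of ∂_1 are all 1, so H_0 ≅ Z.
  H_1: rank ker ∂_1 − rank ∂_2 = (6 − 3) − 3 = 0, and the invariant factors of ∂_2 are all 1, so H_1 ≅ 0.
  H_2: rank ker ∂_2 − rank ∂_3 = (4 − 3) − 0 = 1, and there is no ∂_3, so H_2 ≅ Z.

As a check, the Euler characteristic is 4 − 6 + 4 = 2, which agrees with 1 − 0 + 1 = 2.

H_0 ≅ Z,  H_1 = 0,  H_2 ≅ Z.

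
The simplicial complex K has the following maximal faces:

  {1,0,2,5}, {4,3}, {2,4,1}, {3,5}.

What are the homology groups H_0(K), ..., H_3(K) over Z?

H_0 ≅ Z,  H_1 ≅ Z,  H_2 = 0,  H_3 = 0.

Take the total order 0 < 1 < 2 < 3 < 4 < 5 on the vertex set. Then K (dimension 3) consists of the simplices:

  0-simplices (6): [0], [1], [2], [3], [4], [5]
  1-simplices (10): [0,1], [0,2], [0,5], [1,2], [1,4], [1,5], [2,4], [2,5], [3,4], [3,5]
  2-simplices (5): [0,1,2], [0,1,5], [0,2,5], [1,2,4], [1,2,5]
  3-simplices (1): [0,1,2,5]

so the chain groups are C_0 ≅ Z^6, C_1 ≅ Z^10, C_2 ≅ Z^5, C_3 ≅ Z^1.

The boundary map ∂_1: C_1 → C_0 sends each edge [p,q] (with p < q) to q − p. For instance
  ∂[0,2] = [2] − [0].
The resulting 6×10 matrix has rank 5, and its Smith normal form has invariant factors (1,1,1,1,1).

Boundary ∂_2: C_2 → C_1 sends each 2-simplex [p,q,r] to [q,r] − [p,r] + [p,q]. For instance
  ∂[0,1,2] = [1,2] − [0,2] + [0,1],
  ∂[0,1,5] = [1,5] − [0,5] + [0,1].
As a 10×5 matrix over Z this has rank 4, with invariant factors (1,1,1,1).

Boundary ∂_3: C_3 → C_2 sends each 3-simplex σ to the alternating sum Σ_i (−1)^i (σ with its i-th vertex removed). For instance
  ∂[0,1,2,5] = [1,2,5] − [0,2,5] + [0,1,5] − [0,1,2].
This gives a 5×1 integer matrix of rank 1; reducing to Smith normal form yields diagonal entries (1).

Now H_k = ker ∂_k / im ∂_{k+1}, so:

  H_0: rank C_0 − rank ∂_1 = 6 − 5 = 1, and the invariant factors of ∂_1 are all 1, so H_0 = Z.
  H_1: rank ker ∂_1 − rank ∂_2 = (10 − 5) − 4 = 1, and the invariant factors of ∂_2 are all 1, so H_1 = Z.
  H_2: rank ker ∂_2 − rank ∂_3 = (5 − 4) − 1 = 0, and the invariant factors of ∂_3 are all 1, so H_2 = 0.
  H_3: rank ker ∂_3 − rank ∂_4 = (1 − 1) − 0 = 0, and there is no ∂_4, so H_3 = 0.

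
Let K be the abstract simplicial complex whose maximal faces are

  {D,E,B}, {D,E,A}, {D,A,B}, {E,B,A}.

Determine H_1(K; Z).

H_1 = 0.

K has 4 vertices, 6 edges, 4 triangles.
rank ∂_1 = 3, rank ∂_2 = 3 ⇒ b_1 = 6 − 3 − 3 = 0; all invariant factors of ∂_2 are 1 so no torsion. So H_1 = 0.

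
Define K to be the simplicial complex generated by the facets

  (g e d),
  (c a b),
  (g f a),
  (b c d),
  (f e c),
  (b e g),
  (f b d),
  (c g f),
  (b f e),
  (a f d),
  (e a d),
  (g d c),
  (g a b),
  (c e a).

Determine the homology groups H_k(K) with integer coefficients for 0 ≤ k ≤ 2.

H_0 = Z,  H_1 = Z^2,  H_2 = Z.

Fix the vertex order a < b < c < d < e < f < g and write every simplex with vertices in increasing order. Then dim K = 2 and the simplices of K are:

  0-simplices (7): a, b, c, d, e, f, g
  1-simplices (21): ab, ac, ad, ae, af, ag, bc, bd, be, bf, bg, cd, ce, cf, cg, de, df, dg, ef, eg, fg
  2-simplices (14): abc, abg, ace, ade, adf, afg, bcd, bdf, bef, beg, cdg, cef, cfg, deg

Hence C_0 ≅ Z^7, C_1 ≅ Z^21, C_2 ≅ Z^14.

Boundary ∂_1: C_1 → C_0 sends each edge [p,q] (with p < q) to q − p.
This gives a 7×21 integer matrix of rank 6; reducing to Smith normal form yields diagonal entries (1,1,1,1,1,1).

The boundary map ∂_2: C_2 → C_1 acts by ∂[p,q,r] = [q,r] − [p,r] + [p,q]. For instance
  ∂bdf = df − bf + bd,
  ∂cef = ef − cf + ce.
The resulting 21×14 matrix has rank 13, and its Smith normal form has invariant factors (1,1,1,1,1,1,1,1,1,1,1,1,1).

Computing H_k = (kernel of ∂_k) / (image of ∂_{k+1}):

  H_0: rank C_0 − rank ∂_1 = 7 − 6 = 1, and the invariant factors of ∂_1 are all 1, so H_0 ≅ Z.
  H_1: rank ker ∂_1 − rank ∂_2 = (21 − 6) − 13 = 2, and the invariant factors of ∂_2 are all 1, so H_1 ≅ Z^2.
  H_2: rank ker ∂_2 − rank ∂_3 = (14 − 13) − 0 = 1, and there is no ∂_3, so H_2 ≅ Z.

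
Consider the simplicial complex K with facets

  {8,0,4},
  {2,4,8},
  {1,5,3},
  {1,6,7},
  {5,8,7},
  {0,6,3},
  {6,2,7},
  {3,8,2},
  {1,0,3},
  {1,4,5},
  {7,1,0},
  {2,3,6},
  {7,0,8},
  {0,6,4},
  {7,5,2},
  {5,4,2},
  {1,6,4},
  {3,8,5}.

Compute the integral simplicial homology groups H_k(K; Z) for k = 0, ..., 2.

K has 9 vertices, 27 edges, 18 triangles.
rank ∂_0 = 0, rank ∂_1 = 8 ⇒ b_0 = 9 − 0 − 8 = 1; all invariant factors of ∂_1 are 1 so no torsion. So H_0 ≅ Z.
rank ∂_1 = 8, rank ∂_2 = 18 ⇒ b_1 = 27 − 8 − 18 = 1; ∂_2 has invariant factor(s) [2] giving torsion. So H_1 ≅ Z ⊕ Z/2Z.
rank ∂_2 = 18, rank ∂_3 = 0 ⇒ b_2 = 18 − 18 − 0 = 0. So H_2 ≅ 0.

H_0 ≅ Z,  H_1 ≅ Z ⊕ Z/2Z,  H_2 = 0.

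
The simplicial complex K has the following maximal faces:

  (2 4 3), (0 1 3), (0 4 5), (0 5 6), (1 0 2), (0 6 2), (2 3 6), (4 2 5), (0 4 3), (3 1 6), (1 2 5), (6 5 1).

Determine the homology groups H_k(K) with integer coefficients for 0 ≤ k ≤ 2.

Order the vertices as 0 < 1 < 2 < 3 < 4 < 5 < 6. Listing each simplex with vertices in this order, K has dimension 2 with simplices:

  0-simplices (7): [0], [1], [2], [3], [4], [5], [6]
  1-simplices (18): [0,1], [0,2], [0,3], [0,4], [0,5], [0,6], [1,2], [1,3], [1,5], [1,6], [2,3], [2,4], [2,5], [2,6], [3,4], [3,6], [4,5], [5,6]
  2-simplices (12): [0,1,2], [0,1,3], [0,2,6], [0,3,4], [0,4,5], [0,5,6], [1,2,5], [1,3,6], [1,5,6], [2,3,4], [2,3,6], [2,4,5]

so the chain groups are C_0 ≅ Z^7, C_1 ≅ Z^18, C_2 ≅ Z^12.

The boundary map ∂_1: C_1 → C_0 sends each edge [p,q] (with p < q) to q − p.
As a 7×18 matrix over Z this has rank 6, with invariant factors (1,1,1,1,1,1).

Boundary ∂_2: C_2 → C_1 acts by ∂[p,q,r] = [q,r] − [p,r] + [p,q]. For instance
  ∂[0,4,5] = [4,5] − [0,5] + [0,4],
  ∂[2,3,6] = [3,6] − [2,6] + [2,3].
As a 18×12 matrix over Z this has rank 12, with invariant factors (1,1,1,1,1,1,1,1,1,1,1,2).

Computing H_k = (kernel of ∂_k) / (image of ∂_{k+1}):

  H_0: rank C_0 − rank ∂_1 = 7 − 6 = 1, and the invariant factors of ∂_1 are all 1, so H_0 = Z.
  H_1: rank ker ∂_1 − rank ∂_2 = (18 − 6) − 12 = 0, and ∂_2 has invariant factor 2 > 1, so H_1 = Z/2Z.
  H_2: rank ker ∂_2 − rank ∂_3 = (12 − 12) − 0 = 0, and there is no ∂_3, so H_2 = 0.

As a check, the Euler characteristic is 7 − 18 + 12 = 1, which agrees with 1 − 0 + 0 = 1.
(K is a triangulation of the real projective plane RP^2.)

H_0 = Z,  H_1 = Z/2Z,  H_2 = 0.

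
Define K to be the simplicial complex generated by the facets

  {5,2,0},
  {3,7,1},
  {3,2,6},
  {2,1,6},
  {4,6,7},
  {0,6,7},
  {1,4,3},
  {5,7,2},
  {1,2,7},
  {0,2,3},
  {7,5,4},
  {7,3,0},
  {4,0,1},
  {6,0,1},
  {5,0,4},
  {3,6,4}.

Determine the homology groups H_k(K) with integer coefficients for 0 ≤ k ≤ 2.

H_0 ≅ Z,  H_1 ≅ Z^2,  H_2 ≅ Z.

Take the total order 0 < 1 < 2 < 3 < 4 < 5 < 6 < 7 on the vertex set. Then K (dimension 2) consists of the simplices:

  0-simplices (8): [0], [1], [2], [3], [4], [5], [6], [7]
  1-simplices (24): (24 of them)
  2-simplices (16): [0,1,4], [0,1,6], [0,2,3], [0,2,5], [0,3,7], [0,4,5], [0,6,7], [1,2,6], [1,2,7], [1,3,4], [1,3,7], [2,3,6], [2,5,7], [3,4,6], [4,5,7], [4,6,7]

Hence C_0 ≅ Z^8, C_1 ≅ Z^24, C_2 ≅ Z^16.

The boundary map ∂_1: C_1 → C_0 is given by ∂[p,q] = [q] − [p]. For instance
  ∂[2,6] = [6] − [2].
This gives a 8×24 integer matrix of rank 7; reducing to Smith normal form yields diagonal entries (1,1,1,1,1,1,1).

Boundary ∂_2: C_2 → C_1 acts by ∂[p,q,r] = [q,r] − [p,r] + [p,q]. For instance
  ∂[0,4,5] = [4,5] − [0,5] + [0,4],
  ∂[2,3,6] = [3,6] − [2,6] + [2,3].
The 24×16 boundary matrix has rank 15 and Smith normal form diag(1,1,1,1,1,1,1,1,1,1,1,1,1,1,1).

Computing H_k = (kernel of ∂_k) / (image of ∂_{k+1}):

  H_0: rank C_0 − rank ∂_1 = 8 − 7 = 1, and the invariant factors of ∂_1 are all 1, so H_0 ≅ Z.
  H_1: rank ker ∂_1 − rank ∂_2 = (24 − 7) − 15 = 2, and the invariant factors of ∂_2 are all 1, so H_1 ≅ Z^2.
  H_2: rank ker ∂_2 − rank ∂_3 = (16 − 15) − 0 = 1, and there is no ∂_3, so H_2 ≅ Z.

(K is a triangulation of the torus T^2.)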